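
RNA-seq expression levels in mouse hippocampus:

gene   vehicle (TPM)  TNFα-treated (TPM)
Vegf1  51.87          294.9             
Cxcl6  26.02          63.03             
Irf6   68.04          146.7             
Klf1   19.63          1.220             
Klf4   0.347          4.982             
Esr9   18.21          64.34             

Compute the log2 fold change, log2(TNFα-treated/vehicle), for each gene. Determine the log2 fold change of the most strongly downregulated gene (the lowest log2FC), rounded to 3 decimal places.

-4.008

log2(294.9/51.87) = 2.507  (Vegf1)
log2(63.03/26.02) = 1.276  (Cxcl6)
log2(146.7/68.04) = 1.108  (Irf6)
log2(1.220/19.63) = -4.008  (Klf1)
log2(4.982/0.347) = 3.844  (Klf4)
log2(64.34/18.21) = 1.821  (Esr9)
Klf1 is most strongly downregulated.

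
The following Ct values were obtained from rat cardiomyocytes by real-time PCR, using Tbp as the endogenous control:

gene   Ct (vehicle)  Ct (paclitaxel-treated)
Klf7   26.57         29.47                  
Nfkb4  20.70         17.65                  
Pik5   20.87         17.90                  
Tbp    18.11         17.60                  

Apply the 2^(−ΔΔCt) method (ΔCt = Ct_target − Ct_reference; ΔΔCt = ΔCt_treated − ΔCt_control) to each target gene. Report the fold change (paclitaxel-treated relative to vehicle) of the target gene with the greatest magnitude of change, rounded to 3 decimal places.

0.094

Klf7: ΔΔCt = (29.47−17.60) − (26.57−18.11) = 11.87 − 8.46 = 3.41; fold change = 2^-3.41 = 0.094
Nfkb4: ΔΔCt = (17.65−17.60) − (20.70−18.11) = 0.05 − 2.59 = -2.54; fold change = 2^2.54 = 5.816
Pik5: ΔΔCt = (17.90−17.60) − (20.87−18.11) = 0.30 − 2.76 = -2.46; fold change = 2^2.46 = 5.502
Klf7 has the largest |ΔΔCt| = 3.41.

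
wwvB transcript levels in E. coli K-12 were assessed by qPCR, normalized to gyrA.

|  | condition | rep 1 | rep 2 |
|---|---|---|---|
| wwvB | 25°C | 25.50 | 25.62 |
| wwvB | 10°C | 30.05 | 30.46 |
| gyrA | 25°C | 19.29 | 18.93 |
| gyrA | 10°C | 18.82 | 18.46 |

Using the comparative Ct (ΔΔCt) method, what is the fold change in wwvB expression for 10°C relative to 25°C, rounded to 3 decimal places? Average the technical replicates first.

Mean Ct: wwvB 25°C 25.560; wwvB 10°C 30.255; gyrA 25°C 19.110; gyrA 10°C 18.640
ΔCt(25°C) = 25.560 − 19.110 = 6.450
ΔCt(10°C) = 30.255 − 18.640 = 11.615
ΔΔCt = 11.615 − 6.450 = 5.165
Fold change = 2^(−5.165) = 0.0279

0.028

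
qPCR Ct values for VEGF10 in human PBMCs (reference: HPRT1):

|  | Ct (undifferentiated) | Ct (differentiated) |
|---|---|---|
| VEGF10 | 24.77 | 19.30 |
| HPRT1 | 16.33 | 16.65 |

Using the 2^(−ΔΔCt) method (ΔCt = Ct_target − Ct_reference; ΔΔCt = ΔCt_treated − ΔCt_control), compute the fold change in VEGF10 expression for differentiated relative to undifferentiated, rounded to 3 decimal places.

ΔCt(undifferentiated) = 24.770 − 16.330 = 8.440
ΔCt(differentiated) = 19.300 − 16.650 = 2.650
ΔΔCt = 2.650 − 8.440 = -5.790
Fold change = 2^(−(-5.790)) = 2^5.790 = 55.3304

55.330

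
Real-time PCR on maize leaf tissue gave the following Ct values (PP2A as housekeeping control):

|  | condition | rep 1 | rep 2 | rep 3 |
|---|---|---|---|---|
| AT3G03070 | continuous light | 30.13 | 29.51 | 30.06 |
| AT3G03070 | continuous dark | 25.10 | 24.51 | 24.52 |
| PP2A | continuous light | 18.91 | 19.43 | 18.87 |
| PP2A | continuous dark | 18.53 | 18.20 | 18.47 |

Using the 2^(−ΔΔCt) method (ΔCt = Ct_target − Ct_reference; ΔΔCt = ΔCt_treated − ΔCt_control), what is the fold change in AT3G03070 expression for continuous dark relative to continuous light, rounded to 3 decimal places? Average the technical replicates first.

22.943

Mean Ct: AT3G03070 continuous light 29.900; AT3G03070 continuous dark 24.710; PP2A continuous light 19.070; PP2A continuous dark 18.400
ΔCt(continuous light) = 29.900 − 19.070 = 10.830
ΔCt(continuous dark) = 24.710 − 18.400 = 6.310
ΔΔCt = 6.310 − 10.830 = -4.520
Fold change = 2^(−(-4.520)) = 2^4.520 = 22.9433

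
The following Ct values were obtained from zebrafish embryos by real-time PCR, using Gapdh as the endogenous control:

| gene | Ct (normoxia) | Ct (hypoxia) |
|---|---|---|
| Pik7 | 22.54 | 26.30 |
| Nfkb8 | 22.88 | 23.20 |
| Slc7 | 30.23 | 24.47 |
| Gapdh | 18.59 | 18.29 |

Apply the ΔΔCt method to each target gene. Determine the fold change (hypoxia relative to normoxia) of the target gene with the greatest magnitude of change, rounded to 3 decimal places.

Pik7: ΔΔCt = (26.30−18.29) − (22.54−18.59) = 8.01 − 3.95 = 4.06; fold change = 2^-4.06 = 0.060
Nfkb8: ΔΔCt = (23.20−18.29) − (22.88−18.59) = 4.91 − 4.29 = 0.62; fold change = 2^-0.62 = 0.651
Slc7: ΔΔCt = (24.47−18.29) − (30.23−18.59) = 6.18 − 11.64 = -5.46; fold change = 2^5.46 = 44.017
Slc7 has the largest |ΔΔCt| = 5.46.

44.017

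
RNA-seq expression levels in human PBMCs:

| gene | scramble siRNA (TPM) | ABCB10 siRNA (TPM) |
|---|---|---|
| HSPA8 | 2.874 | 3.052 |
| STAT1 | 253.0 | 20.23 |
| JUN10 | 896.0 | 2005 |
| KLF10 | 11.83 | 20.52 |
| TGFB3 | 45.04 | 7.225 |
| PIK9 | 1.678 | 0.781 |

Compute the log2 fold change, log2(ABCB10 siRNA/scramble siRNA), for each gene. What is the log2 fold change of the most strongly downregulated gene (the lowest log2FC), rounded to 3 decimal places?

-3.645

log2(3.052/2.874) = 0.087  (HSPA8)
log2(20.23/253.0) = -3.645  (STAT1)
log2(2005/896.0) = 1.162  (JUN10)
log2(20.52/11.83) = 0.795  (KLF10)
log2(7.225/45.04) = -2.640  (TGFB3)
log2(0.781/1.678) = -1.103  (PIK9)
STAT1 is most strongly downregulated.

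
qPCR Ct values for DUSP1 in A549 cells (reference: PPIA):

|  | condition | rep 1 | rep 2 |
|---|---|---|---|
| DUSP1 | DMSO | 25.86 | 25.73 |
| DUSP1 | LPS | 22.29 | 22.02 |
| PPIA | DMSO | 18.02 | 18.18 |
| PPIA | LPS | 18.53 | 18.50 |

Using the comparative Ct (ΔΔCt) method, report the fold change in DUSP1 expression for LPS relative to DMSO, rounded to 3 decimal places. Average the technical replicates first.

Mean Ct: DUSP1 DMSO 25.795; DUSP1 LPS 22.155; PPIA DMSO 18.100; PPIA LPS 18.515
ΔCt(DMSO) = 25.795 − 18.100 = 7.695
ΔCt(LPS) = 22.155 − 18.515 = 3.640
ΔΔCt = 3.640 − 7.695 = -4.055
Fold change = 2^(−(-4.055)) = 2^4.055 = 16.6217

16.622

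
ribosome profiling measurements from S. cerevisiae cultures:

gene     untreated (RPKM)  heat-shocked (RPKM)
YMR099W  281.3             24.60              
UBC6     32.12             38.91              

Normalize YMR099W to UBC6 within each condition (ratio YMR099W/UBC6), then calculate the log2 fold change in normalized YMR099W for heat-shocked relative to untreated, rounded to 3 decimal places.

-3.792

YMR099W/UBC6 (untreated) = 281.3 / 32.12 = 8.7578
YMR099W/UBC6 (heat-shocked) = 24.60 / 38.91 = 0.63223
Fold change = 0.63223 / 8.7578 = 0.0722
log2(0.0722) = -3.7920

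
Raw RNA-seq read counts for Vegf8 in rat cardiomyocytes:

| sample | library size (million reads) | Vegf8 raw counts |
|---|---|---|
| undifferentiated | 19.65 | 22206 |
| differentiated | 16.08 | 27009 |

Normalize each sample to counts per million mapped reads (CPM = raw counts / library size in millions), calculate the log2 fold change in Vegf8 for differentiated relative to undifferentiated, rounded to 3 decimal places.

CPM(undifferentiated) = 22206 / 19.65 = 1130.0763
CPM(differentiated) = 27009 / 16.08 = 1679.6642
Fold change = 1679.6642 / 1130.0763 = 1.48633
log2(1.48633) = 0.5718

0.572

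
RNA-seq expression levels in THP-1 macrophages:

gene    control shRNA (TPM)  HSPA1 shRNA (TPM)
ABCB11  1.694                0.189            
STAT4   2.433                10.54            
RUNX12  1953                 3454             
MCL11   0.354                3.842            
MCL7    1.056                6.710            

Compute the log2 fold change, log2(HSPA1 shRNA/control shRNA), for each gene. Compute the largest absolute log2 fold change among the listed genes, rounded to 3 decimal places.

log2(0.189/1.694) = -3.164  (ABCB11)
log2(10.54/2.433) = 2.115  (STAT4)
log2(3454/1953) = 0.823  (RUNX12)
log2(3.842/0.354) = 3.440  (MCL11)
log2(6.710/1.056) = 2.668  (MCL7)
The largest magnitude belongs to MCL11.

3.440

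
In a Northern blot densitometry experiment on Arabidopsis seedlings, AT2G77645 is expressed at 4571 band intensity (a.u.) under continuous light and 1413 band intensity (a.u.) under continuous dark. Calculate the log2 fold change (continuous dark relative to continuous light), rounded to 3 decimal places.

-1.694

Fold change = 1413 / 4571 = 0.3091
log2(0.3091) = -1.6937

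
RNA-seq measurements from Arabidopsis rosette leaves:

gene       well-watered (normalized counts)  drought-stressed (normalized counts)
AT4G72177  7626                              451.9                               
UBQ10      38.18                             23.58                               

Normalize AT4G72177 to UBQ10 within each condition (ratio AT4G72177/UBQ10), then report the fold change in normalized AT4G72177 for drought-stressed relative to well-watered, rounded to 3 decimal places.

AT4G72177/UBQ10 (well-watered) = 7626 / 38.18 = 199.74
AT4G72177/UBQ10 (drought-stressed) = 451.9 / 23.58 = 19.165
Fold change = 19.165 / 199.74 = 0.0959

0.096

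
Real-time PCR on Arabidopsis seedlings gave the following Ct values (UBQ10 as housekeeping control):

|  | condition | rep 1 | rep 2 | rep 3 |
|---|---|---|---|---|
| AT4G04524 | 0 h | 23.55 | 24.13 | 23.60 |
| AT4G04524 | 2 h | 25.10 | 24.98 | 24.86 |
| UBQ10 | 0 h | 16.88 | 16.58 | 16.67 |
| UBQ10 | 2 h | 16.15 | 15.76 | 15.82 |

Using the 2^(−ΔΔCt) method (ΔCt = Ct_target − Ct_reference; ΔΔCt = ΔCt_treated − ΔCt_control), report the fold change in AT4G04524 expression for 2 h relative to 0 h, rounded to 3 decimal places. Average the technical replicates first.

0.247

Mean Ct: AT4G04524 0 h 23.760; AT4G04524 2 h 24.980; UBQ10 0 h 16.710; UBQ10 2 h 15.910
ΔCt(0 h) = 23.760 − 16.710 = 7.050
ΔCt(2 h) = 24.980 − 15.910 = 9.070
ΔΔCt = 9.070 − 7.050 = 2.020
Fold change = 2^(−2.020) = 0.2466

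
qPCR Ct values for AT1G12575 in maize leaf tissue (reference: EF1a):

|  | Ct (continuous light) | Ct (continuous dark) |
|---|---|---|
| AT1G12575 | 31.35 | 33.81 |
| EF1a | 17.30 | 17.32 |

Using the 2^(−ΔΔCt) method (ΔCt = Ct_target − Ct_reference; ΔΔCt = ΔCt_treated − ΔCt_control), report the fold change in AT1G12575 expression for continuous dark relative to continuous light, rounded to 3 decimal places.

0.184

ΔCt(continuous light) = 31.350 − 17.300 = 14.050
ΔCt(continuous dark) = 33.810 − 17.320 = 16.490
ΔΔCt = 16.490 − 14.050 = 2.440
Fold change = 2^(−2.440) = 0.1843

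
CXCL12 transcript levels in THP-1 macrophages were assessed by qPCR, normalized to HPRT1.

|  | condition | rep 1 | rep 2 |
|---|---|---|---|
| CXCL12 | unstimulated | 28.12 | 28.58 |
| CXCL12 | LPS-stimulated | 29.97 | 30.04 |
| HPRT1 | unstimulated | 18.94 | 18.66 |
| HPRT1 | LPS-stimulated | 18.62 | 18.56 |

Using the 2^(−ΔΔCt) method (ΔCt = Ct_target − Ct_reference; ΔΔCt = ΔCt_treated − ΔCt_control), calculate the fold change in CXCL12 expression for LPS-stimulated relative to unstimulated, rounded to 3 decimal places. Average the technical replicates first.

Mean Ct: CXCL12 unstimulated 28.350; CXCL12 LPS-stimulated 30.005; HPRT1 unstimulated 18.800; HPRT1 LPS-stimulated 18.590
ΔCt(unstimulated) = 28.350 − 18.800 = 9.550
ΔCt(LPS-stimulated) = 30.005 − 18.590 = 11.415
ΔΔCt = 11.415 − 9.550 = 1.865
Fold change = 2^(−1.865) = 0.2745

0.275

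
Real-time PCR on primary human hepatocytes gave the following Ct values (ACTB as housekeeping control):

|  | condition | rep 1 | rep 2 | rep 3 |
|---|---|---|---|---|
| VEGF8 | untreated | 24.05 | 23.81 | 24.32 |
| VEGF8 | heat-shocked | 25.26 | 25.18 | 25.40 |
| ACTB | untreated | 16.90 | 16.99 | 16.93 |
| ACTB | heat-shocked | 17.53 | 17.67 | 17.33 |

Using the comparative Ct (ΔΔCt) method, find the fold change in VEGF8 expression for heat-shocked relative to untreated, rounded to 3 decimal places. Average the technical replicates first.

0.637

Mean Ct: VEGF8 untreated 24.060; VEGF8 heat-shocked 25.280; ACTB untreated 16.940; ACTB heat-shocked 17.510
ΔCt(untreated) = 24.060 − 16.940 = 7.120
ΔCt(heat-shocked) = 25.280 − 17.510 = 7.770
ΔΔCt = 7.770 − 7.120 = 0.650
Fold change = 2^(−0.650) = 0.6373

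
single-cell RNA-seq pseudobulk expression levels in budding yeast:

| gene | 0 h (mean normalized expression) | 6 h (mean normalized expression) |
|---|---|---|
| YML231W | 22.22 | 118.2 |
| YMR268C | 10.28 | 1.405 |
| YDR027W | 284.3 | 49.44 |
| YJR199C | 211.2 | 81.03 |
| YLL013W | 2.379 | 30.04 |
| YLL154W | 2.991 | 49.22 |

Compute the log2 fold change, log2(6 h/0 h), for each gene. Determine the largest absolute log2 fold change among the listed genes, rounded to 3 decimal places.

log2(118.2/22.22) = 2.411  (YML231W)
log2(1.405/10.28) = -2.871  (YMR268C)
log2(49.44/284.3) = -2.524  (YDR027W)
log2(81.03/211.2) = -1.382  (YJR199C)
log2(30.04/2.379) = 3.658  (YLL013W)
log2(49.22/2.991) = 4.041  (YLL154W)
The largest magnitude belongs to YLL154W.

4.041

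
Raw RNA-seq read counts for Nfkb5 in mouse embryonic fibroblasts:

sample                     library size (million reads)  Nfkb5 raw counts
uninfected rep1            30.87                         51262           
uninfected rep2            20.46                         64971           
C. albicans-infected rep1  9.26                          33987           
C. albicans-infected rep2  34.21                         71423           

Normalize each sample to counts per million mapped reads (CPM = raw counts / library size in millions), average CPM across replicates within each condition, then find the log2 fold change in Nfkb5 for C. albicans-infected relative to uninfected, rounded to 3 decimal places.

CPM(uninfected rep1) = 51262 / 30.87 = 1660.5766
CPM(uninfected rep2) = 64971 / 20.46 = 3175.5132
CPM(C. albicans-infected rep1) = 33987 / 9.26 = 3670.3024
CPM(C. albicans-infected rep2) = 71423 / 34.21 = 2087.7814
mean CPM(uninfected) = 2418.0449; mean CPM(C. albicans-infected) = 2879.0419
Fold change = 2879.0419 / 2418.0449 = 1.19065
log2(1.19065) = 0.2517

0.252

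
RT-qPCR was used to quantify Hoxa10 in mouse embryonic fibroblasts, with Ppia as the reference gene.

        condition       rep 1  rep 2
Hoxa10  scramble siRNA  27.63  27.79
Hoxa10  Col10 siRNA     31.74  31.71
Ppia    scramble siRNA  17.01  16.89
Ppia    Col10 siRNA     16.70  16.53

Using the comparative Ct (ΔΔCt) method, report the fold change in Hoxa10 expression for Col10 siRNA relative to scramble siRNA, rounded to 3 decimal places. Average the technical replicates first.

Mean Ct: Hoxa10 scramble siRNA 27.710; Hoxa10 Col10 siRNA 31.725; Ppia scramble siRNA 16.950; Ppia Col10 siRNA 16.615
ΔCt(scramble siRNA) = 27.710 − 16.950 = 10.760
ΔCt(Col10 siRNA) = 31.725 − 16.615 = 15.110
ΔΔCt = 15.110 − 10.760 = 4.350
Fold change = 2^(−4.350) = 0.0490

0.049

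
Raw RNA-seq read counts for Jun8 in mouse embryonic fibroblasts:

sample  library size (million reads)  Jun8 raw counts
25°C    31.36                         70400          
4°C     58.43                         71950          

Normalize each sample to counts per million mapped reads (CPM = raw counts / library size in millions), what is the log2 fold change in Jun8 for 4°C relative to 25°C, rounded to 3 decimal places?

CPM(25°C) = 70400 / 31.36 = 2244.8980
CPM(4°C) = 71950 / 58.43 = 1231.3880
Fold change = 1231.3880 / 2244.8980 = 0.54853
log2(0.54853) = -0.8664

-0.866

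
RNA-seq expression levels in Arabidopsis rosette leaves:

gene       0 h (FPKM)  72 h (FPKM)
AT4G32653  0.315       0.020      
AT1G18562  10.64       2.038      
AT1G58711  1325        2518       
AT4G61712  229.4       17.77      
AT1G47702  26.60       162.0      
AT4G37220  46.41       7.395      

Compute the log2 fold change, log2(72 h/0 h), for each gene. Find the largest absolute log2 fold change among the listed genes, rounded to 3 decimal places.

3.977

log2(0.020/0.315) = -3.977  (AT4G32653)
log2(2.038/10.64) = -2.384  (AT1G18562)
log2(2518/1325) = 0.926  (AT1G58711)
log2(17.77/229.4) = -3.690  (AT4G61712)
log2(162.0/26.60) = 2.606  (AT1G47702)
log2(7.395/46.41) = -2.650  (AT4G37220)
The largest magnitude belongs to AT4G32653.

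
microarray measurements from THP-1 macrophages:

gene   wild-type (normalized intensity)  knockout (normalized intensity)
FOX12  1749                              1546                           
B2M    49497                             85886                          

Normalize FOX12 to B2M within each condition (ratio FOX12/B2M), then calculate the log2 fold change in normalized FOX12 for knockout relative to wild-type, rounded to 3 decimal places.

-0.973

FOX12/B2M (wild-type) = 1749 / 49497 = 0.035335
FOX12/B2M (knockout) = 1546 / 85886 = 0.018001
Fold change = 0.018001 / 0.035335 = 0.5094
log2(0.5094) = -0.9731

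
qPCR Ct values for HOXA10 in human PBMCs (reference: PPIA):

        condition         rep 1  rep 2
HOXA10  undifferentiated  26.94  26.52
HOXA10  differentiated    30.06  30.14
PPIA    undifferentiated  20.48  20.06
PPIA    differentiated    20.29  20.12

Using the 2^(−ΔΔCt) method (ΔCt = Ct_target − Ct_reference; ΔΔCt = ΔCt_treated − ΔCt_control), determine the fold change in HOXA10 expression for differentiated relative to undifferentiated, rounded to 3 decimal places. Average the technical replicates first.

0.092

Mean Ct: HOXA10 undifferentiated 26.730; HOXA10 differentiated 30.100; PPIA undifferentiated 20.270; PPIA differentiated 20.205
ΔCt(undifferentiated) = 26.730 − 20.270 = 6.460
ΔCt(differentiated) = 30.100 − 20.205 = 9.895
ΔΔCt = 9.895 − 6.460 = 3.435
Fold change = 2^(−3.435) = 0.0925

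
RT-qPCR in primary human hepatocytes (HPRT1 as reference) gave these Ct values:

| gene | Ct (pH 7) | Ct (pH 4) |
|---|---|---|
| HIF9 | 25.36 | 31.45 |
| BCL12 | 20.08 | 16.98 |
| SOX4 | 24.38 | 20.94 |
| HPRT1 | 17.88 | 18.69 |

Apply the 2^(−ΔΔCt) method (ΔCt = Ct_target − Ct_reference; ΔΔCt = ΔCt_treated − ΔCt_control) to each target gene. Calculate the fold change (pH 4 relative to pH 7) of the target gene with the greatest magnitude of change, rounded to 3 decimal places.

0.026

HIF9: ΔΔCt = (31.45−18.69) − (25.36−17.88) = 12.76 − 7.48 = 5.28; fold change = 2^-5.28 = 0.026
BCL12: ΔΔCt = (16.98−18.69) − (20.08−17.88) = -1.71 − 2.20 = -3.91; fold change = 2^3.91 = 15.032
SOX4: ΔΔCt = (20.94−18.69) − (24.38−17.88) = 2.25 − 6.50 = -4.25; fold change = 2^4.25 = 19.027
HIF9 has the largest |ΔΔCt| = 5.28.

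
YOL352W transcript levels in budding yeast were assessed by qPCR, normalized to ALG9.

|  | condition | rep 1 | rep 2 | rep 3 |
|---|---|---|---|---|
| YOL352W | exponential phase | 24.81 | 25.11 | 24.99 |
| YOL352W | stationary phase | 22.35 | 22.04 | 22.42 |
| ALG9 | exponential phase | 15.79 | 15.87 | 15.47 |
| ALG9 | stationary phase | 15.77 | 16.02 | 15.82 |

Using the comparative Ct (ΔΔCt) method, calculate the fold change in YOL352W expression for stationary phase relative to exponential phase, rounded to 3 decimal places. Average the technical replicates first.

Mean Ct: YOL352W exponential phase 24.970; YOL352W stationary phase 22.270; ALG9 exponential phase 15.710; ALG9 stationary phase 15.870
ΔCt(exponential phase) = 24.970 − 15.710 = 9.260
ΔCt(stationary phase) = 22.270 − 15.870 = 6.400
ΔΔCt = 6.400 − 9.260 = -2.860
Fold change = 2^(−(-2.860)) = 2^2.860 = 7.2602

7.260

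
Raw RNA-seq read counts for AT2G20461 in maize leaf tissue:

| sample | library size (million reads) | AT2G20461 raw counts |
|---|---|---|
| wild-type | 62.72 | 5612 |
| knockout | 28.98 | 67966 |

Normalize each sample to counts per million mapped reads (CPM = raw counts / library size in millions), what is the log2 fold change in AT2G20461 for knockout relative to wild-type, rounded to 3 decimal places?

4.712

CPM(wild-type) = 5612 / 62.72 = 89.4770
CPM(knockout) = 67966 / 28.98 = 2345.2726
Fold change = 2345.2726 / 89.4770 = 26.21089
log2(26.21089) = 4.7121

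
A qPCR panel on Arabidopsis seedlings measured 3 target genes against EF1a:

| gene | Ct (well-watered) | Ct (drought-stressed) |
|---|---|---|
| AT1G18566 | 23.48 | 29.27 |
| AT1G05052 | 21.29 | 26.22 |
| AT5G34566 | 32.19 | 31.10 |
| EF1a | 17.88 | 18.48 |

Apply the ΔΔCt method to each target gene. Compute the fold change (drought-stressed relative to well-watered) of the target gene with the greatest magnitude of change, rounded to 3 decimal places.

AT1G18566: ΔΔCt = (29.27−18.48) − (23.48−17.88) = 10.79 − 5.60 = 5.19; fold change = 2^-5.19 = 0.027
AT1G05052: ΔΔCt = (26.22−18.48) − (21.29−17.88) = 7.74 − 3.41 = 4.33; fold change = 2^-4.33 = 0.050
AT5G34566: ΔΔCt = (31.10−18.48) − (32.19−17.88) = 12.62 − 14.31 = -1.69; fold change = 2^1.69 = 3.227
AT1G18566 has the largest |ΔΔCt| = 5.19.

0.027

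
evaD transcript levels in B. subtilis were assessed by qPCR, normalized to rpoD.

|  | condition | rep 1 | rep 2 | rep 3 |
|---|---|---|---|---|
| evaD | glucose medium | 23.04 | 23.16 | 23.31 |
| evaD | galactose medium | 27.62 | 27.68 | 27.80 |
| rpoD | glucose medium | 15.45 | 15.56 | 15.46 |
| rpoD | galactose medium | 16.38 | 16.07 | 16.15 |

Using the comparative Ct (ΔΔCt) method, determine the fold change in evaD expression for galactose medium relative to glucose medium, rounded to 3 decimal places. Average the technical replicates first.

0.071

Mean Ct: evaD glucose medium 23.170; evaD galactose medium 27.700; rpoD glucose medium 15.490; rpoD galactose medium 16.200
ΔCt(glucose medium) = 23.170 − 15.490 = 7.680
ΔCt(galactose medium) = 27.700 − 16.200 = 11.500
ΔΔCt = 11.500 − 7.680 = 3.820
Fold change = 2^(−3.820) = 0.0708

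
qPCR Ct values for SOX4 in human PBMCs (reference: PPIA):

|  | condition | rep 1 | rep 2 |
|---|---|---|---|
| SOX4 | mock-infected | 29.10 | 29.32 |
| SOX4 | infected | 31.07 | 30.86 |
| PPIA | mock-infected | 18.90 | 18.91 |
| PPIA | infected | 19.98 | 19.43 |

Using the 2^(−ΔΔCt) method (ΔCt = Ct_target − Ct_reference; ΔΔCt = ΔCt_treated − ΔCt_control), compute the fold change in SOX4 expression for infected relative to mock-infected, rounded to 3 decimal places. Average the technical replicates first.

0.516

Mean Ct: SOX4 mock-infected 29.210; SOX4 infected 30.965; PPIA mock-infected 18.905; PPIA infected 19.705
ΔCt(mock-infected) = 29.210 − 18.905 = 10.305
ΔCt(infected) = 30.965 − 19.705 = 11.260
ΔΔCt = 11.260 − 10.305 = 0.955
Fold change = 2^(−0.955) = 0.5158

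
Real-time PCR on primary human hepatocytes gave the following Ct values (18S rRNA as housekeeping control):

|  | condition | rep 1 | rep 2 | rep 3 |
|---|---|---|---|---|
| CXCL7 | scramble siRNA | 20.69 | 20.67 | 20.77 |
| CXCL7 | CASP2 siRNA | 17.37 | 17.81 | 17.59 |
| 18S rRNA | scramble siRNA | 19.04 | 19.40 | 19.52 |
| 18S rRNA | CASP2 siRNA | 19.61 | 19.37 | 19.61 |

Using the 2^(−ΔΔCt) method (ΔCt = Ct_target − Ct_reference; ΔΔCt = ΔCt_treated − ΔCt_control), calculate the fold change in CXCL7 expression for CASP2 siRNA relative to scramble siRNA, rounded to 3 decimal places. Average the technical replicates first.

10.056

Mean Ct: CXCL7 scramble siRNA 20.710; CXCL7 CASP2 siRNA 17.590; 18S rRNA scramble siRNA 19.320; 18S rRNA CASP2 siRNA 19.530
ΔCt(scramble siRNA) = 20.710 − 19.320 = 1.390
ΔCt(CASP2 siRNA) = 17.590 − 19.530 = -1.940
ΔΔCt = -1.940 − 1.390 = -3.330
Fold change = 2^(−(-3.330)) = 2^3.330 = 10.0561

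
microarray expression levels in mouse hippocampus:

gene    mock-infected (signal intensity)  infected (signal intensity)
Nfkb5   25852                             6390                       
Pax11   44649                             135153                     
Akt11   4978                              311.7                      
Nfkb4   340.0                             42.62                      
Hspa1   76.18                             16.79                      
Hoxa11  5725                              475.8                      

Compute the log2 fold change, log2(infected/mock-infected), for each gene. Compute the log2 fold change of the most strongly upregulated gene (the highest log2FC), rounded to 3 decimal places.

1.598

log2(6390/25852) = -2.016  (Nfkb5)
log2(135153/44649) = 1.598  (Pax11)
log2(311.7/4978) = -3.997  (Akt11)
log2(42.62/340.0) = -2.996  (Nfkb4)
log2(16.79/76.18) = -2.182  (Hspa1)
log2(475.8/5725) = -3.589  (Hoxa11)
Pax11 is most strongly upregulated.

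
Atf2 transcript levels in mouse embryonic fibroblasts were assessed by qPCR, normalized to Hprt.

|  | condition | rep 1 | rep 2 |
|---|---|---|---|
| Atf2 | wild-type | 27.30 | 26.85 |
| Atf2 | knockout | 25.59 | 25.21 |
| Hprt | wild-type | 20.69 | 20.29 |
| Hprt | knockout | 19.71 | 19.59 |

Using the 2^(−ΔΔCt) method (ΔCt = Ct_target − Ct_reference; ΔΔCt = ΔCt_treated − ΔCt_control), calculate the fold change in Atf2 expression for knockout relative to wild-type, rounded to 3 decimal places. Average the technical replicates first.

Mean Ct: Atf2 wild-type 27.075; Atf2 knockout 25.400; Hprt wild-type 20.490; Hprt knockout 19.650
ΔCt(wild-type) = 27.075 − 20.490 = 6.585
ΔCt(knockout) = 25.400 − 19.650 = 5.750
ΔΔCt = 5.750 − 6.585 = -0.835
Fold change = 2^(−(-0.835)) = 2^0.835 = 1.7839

1.784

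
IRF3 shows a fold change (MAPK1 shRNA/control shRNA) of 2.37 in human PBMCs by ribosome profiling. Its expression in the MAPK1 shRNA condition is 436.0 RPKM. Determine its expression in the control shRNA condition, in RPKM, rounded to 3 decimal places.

183.966

control shRNA expression = 436.0 / 2.37 = 183.966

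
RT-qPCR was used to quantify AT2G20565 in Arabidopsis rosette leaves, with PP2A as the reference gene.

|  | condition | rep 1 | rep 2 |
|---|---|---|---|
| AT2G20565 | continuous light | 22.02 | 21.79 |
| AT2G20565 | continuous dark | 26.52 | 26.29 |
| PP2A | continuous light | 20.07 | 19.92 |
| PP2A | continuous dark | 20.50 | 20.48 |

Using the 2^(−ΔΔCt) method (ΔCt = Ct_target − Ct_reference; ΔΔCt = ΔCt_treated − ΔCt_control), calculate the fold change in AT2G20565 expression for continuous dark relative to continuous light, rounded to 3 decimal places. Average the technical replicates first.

0.062

Mean Ct: AT2G20565 continuous light 21.905; AT2G20565 continuous dark 26.405; PP2A continuous light 19.995; PP2A continuous dark 20.490
ΔCt(continuous light) = 21.905 − 19.995 = 1.910
ΔCt(continuous dark) = 26.405 − 20.490 = 5.915
ΔΔCt = 5.915 − 1.910 = 4.005
Fold change = 2^(−4.005) = 0.0623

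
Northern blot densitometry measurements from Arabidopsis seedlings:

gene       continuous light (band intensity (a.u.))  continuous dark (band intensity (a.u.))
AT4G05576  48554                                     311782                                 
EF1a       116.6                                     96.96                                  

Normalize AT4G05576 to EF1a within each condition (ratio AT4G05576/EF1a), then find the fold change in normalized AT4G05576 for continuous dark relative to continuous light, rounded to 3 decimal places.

AT4G05576/EF1a (continuous light) = 48554 / 116.6 = 416.42
AT4G05576/EF1a (continuous dark) = 311782 / 96.96 = 3215.6
Fold change = 3215.6 / 416.42 = 7.7220

7.722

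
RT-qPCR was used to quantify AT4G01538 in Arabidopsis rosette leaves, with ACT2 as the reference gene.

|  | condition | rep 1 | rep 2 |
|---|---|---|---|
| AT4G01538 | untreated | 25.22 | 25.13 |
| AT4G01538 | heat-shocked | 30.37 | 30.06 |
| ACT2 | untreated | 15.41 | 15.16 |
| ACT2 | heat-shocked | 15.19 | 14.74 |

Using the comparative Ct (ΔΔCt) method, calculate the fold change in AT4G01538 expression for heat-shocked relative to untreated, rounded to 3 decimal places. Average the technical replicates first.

0.024

Mean Ct: AT4G01538 untreated 25.175; AT4G01538 heat-shocked 30.215; ACT2 untreated 15.285; ACT2 heat-shocked 14.965
ΔCt(untreated) = 25.175 − 15.285 = 9.890
ΔCt(heat-shocked) = 30.215 − 14.965 = 15.250
ΔΔCt = 15.250 − 9.890 = 5.360
Fold change = 2^(−5.360) = 0.0243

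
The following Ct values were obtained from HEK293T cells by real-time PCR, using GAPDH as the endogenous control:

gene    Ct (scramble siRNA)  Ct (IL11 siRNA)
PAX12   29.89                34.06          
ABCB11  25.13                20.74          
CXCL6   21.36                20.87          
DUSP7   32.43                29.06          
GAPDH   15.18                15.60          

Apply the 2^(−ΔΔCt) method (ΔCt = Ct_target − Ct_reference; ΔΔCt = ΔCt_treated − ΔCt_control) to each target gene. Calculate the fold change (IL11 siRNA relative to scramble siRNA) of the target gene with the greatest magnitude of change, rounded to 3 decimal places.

PAX12: ΔΔCt = (34.06−15.60) − (29.89−15.18) = 18.46 − 14.71 = 3.75; fold change = 2^-3.75 = 0.074
ABCB11: ΔΔCt = (20.74−15.60) − (25.13−15.18) = 5.14 − 9.95 = -4.81; fold change = 2^4.81 = 28.051
CXCL6: ΔΔCt = (20.87−15.60) − (21.36−15.18) = 5.27 − 6.18 = -0.91; fold change = 2^0.91 = 1.879
DUSP7: ΔΔCt = (29.06−15.60) − (32.43−15.18) = 13.46 − 17.25 = -3.79; fold change = 2^3.79 = 13.833
ABCB11 has the largest |ΔΔCt| = 4.81.

28.051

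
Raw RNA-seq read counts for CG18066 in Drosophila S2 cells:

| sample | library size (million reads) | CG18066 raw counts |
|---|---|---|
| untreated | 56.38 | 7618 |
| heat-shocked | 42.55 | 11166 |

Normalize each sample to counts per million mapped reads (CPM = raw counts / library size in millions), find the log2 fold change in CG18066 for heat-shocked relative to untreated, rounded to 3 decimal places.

CPM(untreated) = 7618 / 56.38 = 135.1188
CPM(heat-shocked) = 11166 / 42.55 = 262.4207
Fold change = 262.4207 / 135.1188 = 1.94215
log2(1.94215) = 0.9577

0.958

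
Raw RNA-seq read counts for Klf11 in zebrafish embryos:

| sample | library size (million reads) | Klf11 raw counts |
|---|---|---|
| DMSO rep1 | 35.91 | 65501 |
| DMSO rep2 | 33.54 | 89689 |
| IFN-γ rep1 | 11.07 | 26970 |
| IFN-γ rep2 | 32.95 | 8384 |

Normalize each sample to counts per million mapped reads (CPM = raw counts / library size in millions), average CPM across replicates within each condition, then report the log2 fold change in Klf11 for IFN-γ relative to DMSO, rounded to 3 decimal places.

CPM(DMSO rep1) = 65501 / 35.91 = 1824.0323
CPM(DMSO rep2) = 89689 / 33.54 = 2674.0906
CPM(IFN-γ rep1) = 26970 / 11.07 = 2436.3144
CPM(IFN-γ rep2) = 8384 / 32.95 = 254.4461
mean CPM(DMSO) = 2249.0615; mean CPM(IFN-γ) = 1345.3802
Fold change = 1345.3802 / 2249.0615 = 0.59820
log2(0.59820) = -0.7413

-0.741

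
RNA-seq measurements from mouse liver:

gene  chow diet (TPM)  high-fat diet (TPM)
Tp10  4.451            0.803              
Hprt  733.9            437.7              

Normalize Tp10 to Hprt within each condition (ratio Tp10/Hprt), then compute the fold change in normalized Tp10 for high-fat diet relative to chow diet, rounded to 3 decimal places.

Tp10/Hprt (chow diet) = 4.451 / 733.9 = 0.0060649
Tp10/Hprt (high-fat diet) = 0.803 / 437.7 = 0.0018346
Fold change = 0.0018346 / 0.0060649 = 0.3025

0.302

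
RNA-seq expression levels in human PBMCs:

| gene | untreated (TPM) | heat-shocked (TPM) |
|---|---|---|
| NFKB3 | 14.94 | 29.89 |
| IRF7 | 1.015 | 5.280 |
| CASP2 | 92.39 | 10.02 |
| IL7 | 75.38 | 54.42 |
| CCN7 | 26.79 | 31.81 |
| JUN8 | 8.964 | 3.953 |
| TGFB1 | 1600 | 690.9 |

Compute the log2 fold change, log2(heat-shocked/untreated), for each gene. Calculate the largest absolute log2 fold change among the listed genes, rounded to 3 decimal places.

3.205

log2(29.89/14.94) = 1.000  (NFKB3)
log2(5.280/1.015) = 2.379  (IRF7)
log2(10.02/92.39) = -3.205  (CASP2)
log2(54.42/75.38) = -0.470  (IL7)
log2(31.81/26.79) = 0.248  (CCN7)
log2(3.953/8.964) = -1.181  (JUN8)
log2(690.9/1600) = -1.212  (TGFB1)
The largest magnitude belongs to CASP2.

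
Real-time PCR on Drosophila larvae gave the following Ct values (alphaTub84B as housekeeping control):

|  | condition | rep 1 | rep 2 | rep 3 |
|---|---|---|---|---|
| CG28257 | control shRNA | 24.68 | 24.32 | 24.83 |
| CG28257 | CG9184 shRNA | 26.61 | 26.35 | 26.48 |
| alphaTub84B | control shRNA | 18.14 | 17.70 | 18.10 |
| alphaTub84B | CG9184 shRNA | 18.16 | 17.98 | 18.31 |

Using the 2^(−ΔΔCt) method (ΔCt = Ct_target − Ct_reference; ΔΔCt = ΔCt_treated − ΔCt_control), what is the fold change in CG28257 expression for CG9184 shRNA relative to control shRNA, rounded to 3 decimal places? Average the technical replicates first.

Mean Ct: CG28257 control shRNA 24.610; CG28257 CG9184 shRNA 26.480; alphaTub84B control shRNA 17.980; alphaTub84B CG9184 shRNA 18.150
ΔCt(control shRNA) = 24.610 − 17.980 = 6.630
ΔCt(CG9184 shRNA) = 26.480 − 18.150 = 8.330
ΔΔCt = 8.330 − 6.630 = 1.700
Fold change = 2^(−1.700) = 0.3078

0.308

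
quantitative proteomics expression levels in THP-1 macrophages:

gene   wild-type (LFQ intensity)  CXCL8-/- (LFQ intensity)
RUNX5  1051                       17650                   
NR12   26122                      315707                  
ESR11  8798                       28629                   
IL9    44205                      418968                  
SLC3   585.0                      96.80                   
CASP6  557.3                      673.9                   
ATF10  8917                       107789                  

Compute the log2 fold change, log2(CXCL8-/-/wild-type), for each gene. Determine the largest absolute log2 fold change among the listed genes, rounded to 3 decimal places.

4.070

log2(17650/1051) = 4.070  (RUNX5)
log2(315707/26122) = 3.595  (NR12)
log2(28629/8798) = 1.702  (ESR11)
log2(418968/44205) = 3.245  (IL9)
log2(96.80/585.0) = -2.595  (SLC3)
log2(673.9/557.3) = 0.274  (CASP6)
log2(107789/8917) = 3.596  (ATF10)
The largest magnitude belongs to RUNX5.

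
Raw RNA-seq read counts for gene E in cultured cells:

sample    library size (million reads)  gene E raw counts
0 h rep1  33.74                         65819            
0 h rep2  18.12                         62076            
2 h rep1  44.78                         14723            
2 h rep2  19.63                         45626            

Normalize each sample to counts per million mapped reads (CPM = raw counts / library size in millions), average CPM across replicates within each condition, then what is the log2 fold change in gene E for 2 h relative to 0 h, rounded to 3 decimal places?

-1.019

CPM(0 h rep1) = 65819 / 33.74 = 1950.7706
CPM(0 h rep2) = 62076 / 18.12 = 3425.8278
CPM(2 h rep1) = 14723 / 44.78 = 328.7852
CPM(2 h rep2) = 45626 / 19.63 = 2324.2995
mean CPM(0 h) = 2688.2992; mean CPM(2 h) = 1326.5424
Fold change = 1326.5424 / 2688.2992 = 0.49345
log2(0.49345) = -1.0190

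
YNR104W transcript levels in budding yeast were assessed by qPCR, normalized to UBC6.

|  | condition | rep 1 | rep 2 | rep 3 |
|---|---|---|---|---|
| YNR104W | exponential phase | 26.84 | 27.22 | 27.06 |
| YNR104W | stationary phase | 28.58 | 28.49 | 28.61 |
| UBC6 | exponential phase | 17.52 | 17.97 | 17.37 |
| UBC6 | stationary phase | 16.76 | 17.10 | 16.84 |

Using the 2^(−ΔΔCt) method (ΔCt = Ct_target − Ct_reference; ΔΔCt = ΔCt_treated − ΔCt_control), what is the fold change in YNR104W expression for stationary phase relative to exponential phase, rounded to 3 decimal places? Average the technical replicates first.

Mean Ct: YNR104W exponential phase 27.040; YNR104W stationary phase 28.560; UBC6 exponential phase 17.620; UBC6 stationary phase 16.900
ΔCt(exponential phase) = 27.040 − 17.620 = 9.420
ΔCt(stationary phase) = 28.560 − 16.900 = 11.660
ΔΔCt = 11.660 − 9.420 = 2.240
Fold change = 2^(−2.240) = 0.2117

0.212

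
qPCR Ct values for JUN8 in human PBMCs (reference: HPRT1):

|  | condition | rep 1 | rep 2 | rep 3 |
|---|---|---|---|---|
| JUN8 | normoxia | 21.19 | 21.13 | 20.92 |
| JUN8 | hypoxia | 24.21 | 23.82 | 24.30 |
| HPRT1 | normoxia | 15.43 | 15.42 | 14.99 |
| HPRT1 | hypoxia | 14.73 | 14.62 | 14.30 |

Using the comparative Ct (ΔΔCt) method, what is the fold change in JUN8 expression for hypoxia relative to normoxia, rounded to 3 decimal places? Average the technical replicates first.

Mean Ct: JUN8 normoxia 21.080; JUN8 hypoxia 24.110; HPRT1 normoxia 15.280; HPRT1 hypoxia 14.550
ΔCt(normoxia) = 21.080 − 15.280 = 5.800
ΔCt(hypoxia) = 24.110 − 14.550 = 9.560
ΔΔCt = 9.560 − 5.800 = 3.760
Fold change = 2^(−3.760) = 0.0738

0.074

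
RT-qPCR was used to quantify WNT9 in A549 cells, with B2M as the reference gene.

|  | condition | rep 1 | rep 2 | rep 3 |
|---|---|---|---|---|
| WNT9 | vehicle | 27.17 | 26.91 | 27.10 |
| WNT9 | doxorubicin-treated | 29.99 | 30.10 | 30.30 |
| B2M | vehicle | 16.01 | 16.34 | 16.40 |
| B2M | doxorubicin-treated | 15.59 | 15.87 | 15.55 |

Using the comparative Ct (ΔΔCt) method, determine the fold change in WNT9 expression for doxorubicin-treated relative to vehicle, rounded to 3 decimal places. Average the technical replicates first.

0.080

Mean Ct: WNT9 vehicle 27.060; WNT9 doxorubicin-treated 30.130; B2M vehicle 16.250; B2M doxorubicin-treated 15.670
ΔCt(vehicle) = 27.060 − 16.250 = 10.810
ΔCt(doxorubicin-treated) = 30.130 − 15.670 = 14.460
ΔΔCt = 14.460 − 10.810 = 3.650
Fold change = 2^(−3.650) = 0.0797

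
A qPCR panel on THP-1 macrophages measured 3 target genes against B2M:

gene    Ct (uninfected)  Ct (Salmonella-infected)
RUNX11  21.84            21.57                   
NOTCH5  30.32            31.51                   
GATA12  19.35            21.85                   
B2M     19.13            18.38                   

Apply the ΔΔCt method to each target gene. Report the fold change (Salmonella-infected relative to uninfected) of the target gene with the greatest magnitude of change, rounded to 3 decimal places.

RUNX11: ΔΔCt = (21.57−18.38) − (21.84−19.13) = 3.19 − 2.71 = 0.48; fold change = 2^-0.48 = 0.717
NOTCH5: ΔΔCt = (31.51−18.38) − (30.32−19.13) = 13.13 − 11.19 = 1.94; fold change = 2^-1.94 = 0.261
GATA12: ΔΔCt = (21.85−18.38) − (19.35−19.13) = 3.47 − 0.22 = 3.25; fold change = 2^-3.25 = 0.105
GATA12 has the largest |ΔΔCt| = 3.25.

0.105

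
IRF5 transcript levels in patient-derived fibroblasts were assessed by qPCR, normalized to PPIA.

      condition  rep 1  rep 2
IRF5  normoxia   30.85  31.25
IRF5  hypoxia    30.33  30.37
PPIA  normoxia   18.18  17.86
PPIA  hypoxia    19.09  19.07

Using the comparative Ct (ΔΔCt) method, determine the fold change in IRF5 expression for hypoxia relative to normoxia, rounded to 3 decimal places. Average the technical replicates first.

3.387

Mean Ct: IRF5 normoxia 31.050; IRF5 hypoxia 30.350; PPIA normoxia 18.020; PPIA hypoxia 19.080
ΔCt(normoxia) = 31.050 − 18.020 = 13.030
ΔCt(hypoxia) = 30.350 − 19.080 = 11.270
ΔΔCt = 11.270 − 13.030 = -1.760
Fold change = 2^(−(-1.760)) = 2^1.760 = 3.3870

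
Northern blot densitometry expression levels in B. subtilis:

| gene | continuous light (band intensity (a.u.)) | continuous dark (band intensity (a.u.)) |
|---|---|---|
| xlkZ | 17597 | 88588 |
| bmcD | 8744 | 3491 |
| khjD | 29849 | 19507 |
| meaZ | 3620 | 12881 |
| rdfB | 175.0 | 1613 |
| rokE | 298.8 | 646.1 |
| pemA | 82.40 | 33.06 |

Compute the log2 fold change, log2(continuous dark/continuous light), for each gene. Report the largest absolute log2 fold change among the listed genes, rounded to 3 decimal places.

3.204

log2(88588/17597) = 2.332  (xlkZ)
log2(3491/8744) = -1.325  (bmcD)
log2(19507/29849) = -0.614  (khjD)
log2(12881/3620) = 1.831  (meaZ)
log2(1613/175.0) = 3.204  (rdfB)
log2(646.1/298.8) = 1.113  (rokE)
log2(33.06/82.40) = -1.318  (pemA)
The largest magnitude belongs to rdfB.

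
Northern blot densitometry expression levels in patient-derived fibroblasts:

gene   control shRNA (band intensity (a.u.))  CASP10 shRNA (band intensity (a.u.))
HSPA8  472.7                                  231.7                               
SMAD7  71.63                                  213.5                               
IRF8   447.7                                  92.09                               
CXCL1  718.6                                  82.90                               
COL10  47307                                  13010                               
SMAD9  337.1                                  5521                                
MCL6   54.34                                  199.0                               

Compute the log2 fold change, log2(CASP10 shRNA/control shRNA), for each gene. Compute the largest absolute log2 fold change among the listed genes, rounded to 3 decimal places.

4.034

log2(231.7/472.7) = -1.029  (HSPA8)
log2(213.5/71.63) = 1.576  (SMAD7)
log2(92.09/447.7) = -2.281  (IRF8)
log2(82.90/718.6) = -3.116  (CXCL1)
log2(13010/47307) = -1.862  (COL10)
log2(5521/337.1) = 4.034  (SMAD9)
log2(199.0/54.34) = 1.873  (MCL6)
The largest magnitude belongs to SMAD9.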